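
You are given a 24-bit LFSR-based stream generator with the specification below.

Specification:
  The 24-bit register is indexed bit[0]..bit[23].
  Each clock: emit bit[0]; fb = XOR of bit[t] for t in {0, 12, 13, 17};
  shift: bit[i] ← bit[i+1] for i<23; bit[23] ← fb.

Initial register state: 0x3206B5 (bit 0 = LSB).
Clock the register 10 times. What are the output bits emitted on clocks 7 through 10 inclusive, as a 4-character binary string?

reg_0 = 0x3206B5
clock 1: out=1, reg = 0x19035A
clock 2: out=0, reg = 0x0C81AD
clock 3: out=1, reg = 0x8640D6
clock 4: out=0, reg = 0xC3206B
clock 5: out=1, reg = 0xE19035
clock 6: out=1, reg = 0x70C81A
clock 7: out=0, reg = 0x38640D
clock 8: out=1, reg = 0x1C3206
clock 9: out=0, reg = 0x0E1903
clock 10: out=1, reg = 0x870C81

0101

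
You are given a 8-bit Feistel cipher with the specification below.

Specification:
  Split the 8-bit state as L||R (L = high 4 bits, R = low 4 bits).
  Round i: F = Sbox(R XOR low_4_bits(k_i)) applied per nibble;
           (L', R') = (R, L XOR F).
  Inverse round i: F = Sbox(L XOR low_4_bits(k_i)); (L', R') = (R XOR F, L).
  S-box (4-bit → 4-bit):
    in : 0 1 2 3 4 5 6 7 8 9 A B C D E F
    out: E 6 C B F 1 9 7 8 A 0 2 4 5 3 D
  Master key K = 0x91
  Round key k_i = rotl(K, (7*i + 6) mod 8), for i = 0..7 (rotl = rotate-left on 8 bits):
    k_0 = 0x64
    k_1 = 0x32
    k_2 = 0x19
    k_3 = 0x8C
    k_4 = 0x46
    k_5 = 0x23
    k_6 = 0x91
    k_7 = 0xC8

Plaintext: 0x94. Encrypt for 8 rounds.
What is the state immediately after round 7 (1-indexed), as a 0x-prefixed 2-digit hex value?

s_0 = plaintext = 0x94
s_1 = Round(s_0, k_0) = 0x47
s_2 = Round(s_1, k_1) = 0x75
s_3 = Round(s_2, k_2) = 0x53
s_4 = Round(s_3, k_3) = 0x38
s_5 = Round(s_4, k_4) = 0x80
s_6 = Round(s_5, k_5) = 0x03
s_7 = Round(s_6, k_6) = 0x3C
s_8 = Round(s_7, k_7) = 0xCC

0x3C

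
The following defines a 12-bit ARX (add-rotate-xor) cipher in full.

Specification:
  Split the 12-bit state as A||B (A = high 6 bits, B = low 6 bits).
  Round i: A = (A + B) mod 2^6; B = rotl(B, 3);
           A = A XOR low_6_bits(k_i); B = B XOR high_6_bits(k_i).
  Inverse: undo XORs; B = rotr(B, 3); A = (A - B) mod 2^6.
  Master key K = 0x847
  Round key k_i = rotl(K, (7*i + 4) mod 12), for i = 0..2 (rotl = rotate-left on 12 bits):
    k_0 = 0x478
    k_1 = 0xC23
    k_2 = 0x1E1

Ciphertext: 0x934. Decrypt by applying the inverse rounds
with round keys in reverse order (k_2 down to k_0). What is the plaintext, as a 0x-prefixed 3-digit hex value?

0x4E4

s_0 = ciphertext = 0x934
s_1 = InvRound(s_0, k_2) = 0x9DE
s_2 = InvRound(s_1, k_1) = 0x3F5
s_3 = InvRound(s_2, k_0) = 0x4E4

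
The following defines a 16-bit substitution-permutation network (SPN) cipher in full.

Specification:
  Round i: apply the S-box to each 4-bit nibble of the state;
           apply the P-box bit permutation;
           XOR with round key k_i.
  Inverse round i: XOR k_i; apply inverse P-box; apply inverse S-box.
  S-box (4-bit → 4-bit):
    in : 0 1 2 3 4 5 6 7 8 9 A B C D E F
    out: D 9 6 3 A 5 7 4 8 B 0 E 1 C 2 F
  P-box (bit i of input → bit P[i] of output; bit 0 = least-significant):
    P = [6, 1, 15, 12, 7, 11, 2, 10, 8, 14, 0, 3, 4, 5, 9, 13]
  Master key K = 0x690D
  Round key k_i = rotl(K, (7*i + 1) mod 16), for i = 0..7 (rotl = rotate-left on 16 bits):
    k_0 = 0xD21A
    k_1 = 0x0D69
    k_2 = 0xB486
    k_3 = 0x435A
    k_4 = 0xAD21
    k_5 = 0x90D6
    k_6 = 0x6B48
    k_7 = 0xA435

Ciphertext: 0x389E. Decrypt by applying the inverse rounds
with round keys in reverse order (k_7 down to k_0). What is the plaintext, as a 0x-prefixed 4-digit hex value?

0x6756

s_0 = ciphertext = 0x389E
s_1 = InvRound(s_0, k_7) = 0xED9B
s_2 = InvRound(s_1, k_6) = 0x5716
s_3 = InvRound(s_2, k_5) = 0x7315
s_4 = InvRound(s_3, k_4) = 0x6EBD
s_5 = InvRound(s_4, k_3) = 0x45F3
s_6 = InvRound(s_5, k_2) = 0x9670
s_7 = InvRound(s_6, k_1) = 0x50ED
s_8 = InvRound(s_7, k_0) = 0x6756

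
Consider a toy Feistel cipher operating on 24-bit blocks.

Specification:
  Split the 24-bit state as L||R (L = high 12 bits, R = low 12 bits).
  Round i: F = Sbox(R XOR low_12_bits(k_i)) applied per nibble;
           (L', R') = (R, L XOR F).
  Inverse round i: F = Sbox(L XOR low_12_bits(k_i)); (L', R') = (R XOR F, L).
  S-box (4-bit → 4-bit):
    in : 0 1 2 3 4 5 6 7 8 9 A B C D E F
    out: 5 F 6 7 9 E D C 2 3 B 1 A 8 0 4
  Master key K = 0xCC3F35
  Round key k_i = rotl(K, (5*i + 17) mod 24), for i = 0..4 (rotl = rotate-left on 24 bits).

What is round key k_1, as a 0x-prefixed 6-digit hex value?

0x730FCD

K = 0xCC3F35
k_0 = rotl(K, (5*0+17) mod 24) = rotl(K, 17) = 0x6B987E
k_1 = rotl(K, (5*1+17) mod 24) = rotl(K, 22) = 0x730FCD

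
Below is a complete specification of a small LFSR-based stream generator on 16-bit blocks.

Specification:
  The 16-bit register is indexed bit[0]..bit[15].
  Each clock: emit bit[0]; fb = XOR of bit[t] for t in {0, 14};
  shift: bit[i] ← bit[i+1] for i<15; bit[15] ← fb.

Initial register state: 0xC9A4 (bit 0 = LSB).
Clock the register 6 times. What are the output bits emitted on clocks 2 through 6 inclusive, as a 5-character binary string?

01001

reg_0 = 0xC9A4
clock 1: out=0, reg = 0xE4D2
clock 2: out=0, reg = 0xF269
clock 3: out=1, reg = 0x7934
clock 4: out=0, reg = 0xBC9A
clock 5: out=0, reg = 0x5E4D
clock 6: out=1, reg = 0x2F26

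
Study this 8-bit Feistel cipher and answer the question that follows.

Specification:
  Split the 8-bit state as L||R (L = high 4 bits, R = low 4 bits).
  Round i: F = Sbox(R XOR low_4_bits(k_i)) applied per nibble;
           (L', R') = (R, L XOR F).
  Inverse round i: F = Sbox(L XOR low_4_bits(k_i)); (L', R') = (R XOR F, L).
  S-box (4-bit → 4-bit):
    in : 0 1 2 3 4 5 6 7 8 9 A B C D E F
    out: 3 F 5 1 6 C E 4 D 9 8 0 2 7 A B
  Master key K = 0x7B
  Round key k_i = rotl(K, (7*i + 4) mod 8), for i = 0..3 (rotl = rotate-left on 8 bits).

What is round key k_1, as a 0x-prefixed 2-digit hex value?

K = 0x7B
k_0 = rotl(K, (7*0+4) mod 8) = rotl(K, 4) = 0xB7
k_1 = rotl(K, (7*1+4) mod 8) = rotl(K, 3) = 0xDB

0xDB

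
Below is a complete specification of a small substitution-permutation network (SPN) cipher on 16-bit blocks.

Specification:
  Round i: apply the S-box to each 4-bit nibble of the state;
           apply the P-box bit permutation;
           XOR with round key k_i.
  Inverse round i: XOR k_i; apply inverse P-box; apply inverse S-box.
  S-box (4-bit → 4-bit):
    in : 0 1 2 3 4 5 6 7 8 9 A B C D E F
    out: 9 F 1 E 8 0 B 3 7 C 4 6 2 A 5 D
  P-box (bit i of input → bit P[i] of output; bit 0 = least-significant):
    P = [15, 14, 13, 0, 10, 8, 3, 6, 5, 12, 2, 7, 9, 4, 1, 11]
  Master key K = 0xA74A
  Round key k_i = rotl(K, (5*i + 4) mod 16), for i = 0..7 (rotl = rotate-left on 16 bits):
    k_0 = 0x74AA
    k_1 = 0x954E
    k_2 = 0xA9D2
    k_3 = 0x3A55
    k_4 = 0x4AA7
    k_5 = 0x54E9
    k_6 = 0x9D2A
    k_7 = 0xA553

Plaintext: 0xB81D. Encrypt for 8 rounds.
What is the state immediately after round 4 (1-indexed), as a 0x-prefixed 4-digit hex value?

s_0 = plaintext = 0xB81D
s_1 = Round(s_0, k_0) = 0x21D5
s_2 = Round(s_1, k_1) = 0x86AA
s_3 = Round(s_2, k_2) = 0x9B68
s_4 = Round(s_3, k_3) = 0xC713
s_5 = Round(s_4, k_4) = 0x3FDE
s_6 = Round(s_5, k_5) = 0xFD1F
s_7 = Round(s_6, k_6) = 0x22E1
s_8 = Round(s_7, k_7) = 0x437A

0xC713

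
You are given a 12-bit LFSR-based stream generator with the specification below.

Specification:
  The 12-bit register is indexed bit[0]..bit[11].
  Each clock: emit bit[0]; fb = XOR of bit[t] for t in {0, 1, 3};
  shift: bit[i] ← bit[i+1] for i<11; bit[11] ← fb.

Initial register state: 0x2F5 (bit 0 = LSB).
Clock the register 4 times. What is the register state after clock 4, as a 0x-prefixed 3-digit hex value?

reg_0 = 0x2F5
clock 1: out=1, reg = 0x97A
clock 2: out=0, reg = 0x4BD
clock 3: out=1, reg = 0x25E
clock 4: out=0, reg = 0x12F

0x12F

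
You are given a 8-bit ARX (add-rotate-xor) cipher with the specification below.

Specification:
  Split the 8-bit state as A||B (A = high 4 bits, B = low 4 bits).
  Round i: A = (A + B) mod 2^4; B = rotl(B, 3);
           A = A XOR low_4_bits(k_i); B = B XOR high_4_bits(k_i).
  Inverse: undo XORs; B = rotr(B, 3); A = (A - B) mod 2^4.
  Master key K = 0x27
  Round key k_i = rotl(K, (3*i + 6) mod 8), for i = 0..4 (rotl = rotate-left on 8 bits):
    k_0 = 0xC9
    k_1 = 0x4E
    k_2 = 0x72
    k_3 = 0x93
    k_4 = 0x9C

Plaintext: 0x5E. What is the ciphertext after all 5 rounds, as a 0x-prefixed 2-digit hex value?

0xAB

s_0 = plaintext = 0x5E
s_1 = Round(s_0, k_0) = 0xAB
s_2 = Round(s_1, k_1) = 0xB9
s_3 = Round(s_2, k_2) = 0x6B
s_4 = Round(s_3, k_3) = 0x24
s_5 = Round(s_4, k_4) = 0xAB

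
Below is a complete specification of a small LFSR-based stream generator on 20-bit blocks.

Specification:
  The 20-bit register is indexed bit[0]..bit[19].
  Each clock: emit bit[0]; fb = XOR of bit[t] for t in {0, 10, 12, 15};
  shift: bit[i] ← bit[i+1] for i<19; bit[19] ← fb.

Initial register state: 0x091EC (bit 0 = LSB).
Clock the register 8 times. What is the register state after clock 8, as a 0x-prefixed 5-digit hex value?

0xC0091

reg_0 = 0x091EC
clock 1: out=0, reg = 0x048F6
clock 2: out=0, reg = 0x0247B
clock 3: out=1, reg = 0x0123D
clock 4: out=1, reg = 0x0091E
clock 5: out=0, reg = 0x0048F
clock 6: out=1, reg = 0x00247
clock 7: out=1, reg = 0x80123
clock 8: out=1, reg = 0xC0091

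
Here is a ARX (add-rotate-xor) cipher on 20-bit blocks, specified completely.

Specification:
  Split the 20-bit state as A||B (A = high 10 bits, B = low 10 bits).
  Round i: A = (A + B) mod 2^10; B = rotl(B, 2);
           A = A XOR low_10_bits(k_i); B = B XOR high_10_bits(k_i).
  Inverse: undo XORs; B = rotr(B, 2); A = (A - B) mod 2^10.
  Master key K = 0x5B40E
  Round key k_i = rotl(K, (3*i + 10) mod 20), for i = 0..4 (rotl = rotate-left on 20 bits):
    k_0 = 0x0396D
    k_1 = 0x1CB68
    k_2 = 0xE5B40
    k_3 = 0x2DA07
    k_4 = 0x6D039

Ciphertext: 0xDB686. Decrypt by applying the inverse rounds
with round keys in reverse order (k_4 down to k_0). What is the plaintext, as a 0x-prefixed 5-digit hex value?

0x65A00

s_0 = ciphertext = 0xDB686
s_1 = InvRound(s_0, k_4) = 0x222CC
s_2 = InvRound(s_1, k_3) = 0xFC69E
s_3 = InvRound(s_2, k_2) = 0x1BC42
s_4 = InvRound(s_3, k_1) = 0xBEC0C
s_5 = InvRound(s_4, k_0) = 0x65A00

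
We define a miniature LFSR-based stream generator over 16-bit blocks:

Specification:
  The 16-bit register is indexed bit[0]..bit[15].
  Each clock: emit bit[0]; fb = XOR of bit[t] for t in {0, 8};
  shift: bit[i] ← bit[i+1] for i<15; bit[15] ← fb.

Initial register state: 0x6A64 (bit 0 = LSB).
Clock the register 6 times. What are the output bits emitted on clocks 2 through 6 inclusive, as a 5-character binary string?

01001

reg_0 = 0x6A64
clock 1: out=0, reg = 0x3532
clock 2: out=0, reg = 0x9A99
clock 3: out=1, reg = 0xCD4C
clock 4: out=0, reg = 0xE6A6
clock 5: out=0, reg = 0x7353
clock 6: out=1, reg = 0x39A9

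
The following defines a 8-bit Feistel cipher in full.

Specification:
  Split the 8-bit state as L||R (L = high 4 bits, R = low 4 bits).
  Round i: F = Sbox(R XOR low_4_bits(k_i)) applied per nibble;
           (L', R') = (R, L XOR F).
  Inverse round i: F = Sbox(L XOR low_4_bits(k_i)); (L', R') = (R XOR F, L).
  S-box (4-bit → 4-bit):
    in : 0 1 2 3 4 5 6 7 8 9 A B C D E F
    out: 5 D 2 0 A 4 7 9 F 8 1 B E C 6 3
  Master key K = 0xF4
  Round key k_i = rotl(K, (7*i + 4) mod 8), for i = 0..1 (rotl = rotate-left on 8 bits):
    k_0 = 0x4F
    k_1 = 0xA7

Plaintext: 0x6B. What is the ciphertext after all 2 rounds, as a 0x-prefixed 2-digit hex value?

s_0 = plaintext = 0x6B
s_1 = Round(s_0, k_0) = 0xBC
s_2 = Round(s_1, k_1) = 0xC0

0xC0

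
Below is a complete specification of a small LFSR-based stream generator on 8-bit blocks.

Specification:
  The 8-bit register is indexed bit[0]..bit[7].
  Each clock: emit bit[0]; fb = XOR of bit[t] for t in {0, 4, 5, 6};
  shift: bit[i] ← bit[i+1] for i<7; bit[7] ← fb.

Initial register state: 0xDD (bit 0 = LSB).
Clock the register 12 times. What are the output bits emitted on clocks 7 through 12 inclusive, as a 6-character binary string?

111001

reg_0 = 0xDD
clock 1: out=1, reg = 0xEE
clock 2: out=0, reg = 0x77
clock 3: out=1, reg = 0x3B
clock 4: out=1, reg = 0x9D
clock 5: out=1, reg = 0x4E
clock 6: out=0, reg = 0xA7
clock 7: out=1, reg = 0x53
clock 8: out=1, reg = 0xA9
clock 9: out=1, reg = 0x54
clock 10: out=0, reg = 0x2A
clock 11: out=0, reg = 0x95
clock 12: out=1, reg = 0x4A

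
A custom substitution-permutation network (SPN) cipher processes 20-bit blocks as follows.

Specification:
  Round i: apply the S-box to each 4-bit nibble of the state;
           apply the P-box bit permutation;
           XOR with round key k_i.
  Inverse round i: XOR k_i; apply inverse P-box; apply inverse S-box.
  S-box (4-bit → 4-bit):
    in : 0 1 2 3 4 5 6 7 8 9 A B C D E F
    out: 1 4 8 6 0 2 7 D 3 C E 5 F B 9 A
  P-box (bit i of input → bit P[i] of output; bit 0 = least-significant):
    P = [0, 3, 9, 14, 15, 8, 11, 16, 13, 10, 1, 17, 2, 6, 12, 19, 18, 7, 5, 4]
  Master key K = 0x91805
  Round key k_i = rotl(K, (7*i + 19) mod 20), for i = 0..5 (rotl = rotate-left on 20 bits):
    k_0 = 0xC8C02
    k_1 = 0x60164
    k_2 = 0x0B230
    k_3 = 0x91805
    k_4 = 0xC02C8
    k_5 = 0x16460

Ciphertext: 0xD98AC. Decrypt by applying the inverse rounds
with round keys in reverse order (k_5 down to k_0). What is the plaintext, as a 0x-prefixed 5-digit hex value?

s_0 = ciphertext = 0xD98AC
s_1 = InvRound(s_0, k_5) = 0x8C8BF
s_2 = InvRound(s_1, k_4) = 0x781B7
s_3 = InvRound(s_2, k_3) = 0xC9964
s_4 = InvRound(s_3, k_2) = 0xED031
s_5 = InvRound(s_4, k_1) = 0x2C48E
s_6 = InvRound(s_5, k_0) = 0x8E21F

0x8E21F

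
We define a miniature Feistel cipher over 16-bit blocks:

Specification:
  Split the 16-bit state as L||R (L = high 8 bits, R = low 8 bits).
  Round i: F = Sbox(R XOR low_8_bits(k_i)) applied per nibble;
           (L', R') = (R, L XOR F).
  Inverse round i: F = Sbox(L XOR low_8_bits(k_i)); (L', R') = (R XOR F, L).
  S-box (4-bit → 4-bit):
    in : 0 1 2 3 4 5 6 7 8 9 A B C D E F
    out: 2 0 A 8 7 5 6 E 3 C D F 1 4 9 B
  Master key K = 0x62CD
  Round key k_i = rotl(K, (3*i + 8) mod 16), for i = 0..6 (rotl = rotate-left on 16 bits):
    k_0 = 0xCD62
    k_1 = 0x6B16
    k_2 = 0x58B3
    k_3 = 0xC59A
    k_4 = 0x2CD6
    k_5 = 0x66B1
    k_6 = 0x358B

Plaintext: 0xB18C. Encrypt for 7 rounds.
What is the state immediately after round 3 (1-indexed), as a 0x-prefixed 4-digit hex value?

s_0 = plaintext = 0xB18C
s_1 = Round(s_0, k_0) = 0x8C28
s_2 = Round(s_1, k_1) = 0x2805
s_3 = Round(s_2, k_2) = 0x05DE
s_4 = Round(s_3, k_3) = 0xDE72
s_5 = Round(s_4, k_4) = 0x7209
s_6 = Round(s_5, k_5) = 0x0981
s_7 = Round(s_6, k_6) = 0x8124

0x05DE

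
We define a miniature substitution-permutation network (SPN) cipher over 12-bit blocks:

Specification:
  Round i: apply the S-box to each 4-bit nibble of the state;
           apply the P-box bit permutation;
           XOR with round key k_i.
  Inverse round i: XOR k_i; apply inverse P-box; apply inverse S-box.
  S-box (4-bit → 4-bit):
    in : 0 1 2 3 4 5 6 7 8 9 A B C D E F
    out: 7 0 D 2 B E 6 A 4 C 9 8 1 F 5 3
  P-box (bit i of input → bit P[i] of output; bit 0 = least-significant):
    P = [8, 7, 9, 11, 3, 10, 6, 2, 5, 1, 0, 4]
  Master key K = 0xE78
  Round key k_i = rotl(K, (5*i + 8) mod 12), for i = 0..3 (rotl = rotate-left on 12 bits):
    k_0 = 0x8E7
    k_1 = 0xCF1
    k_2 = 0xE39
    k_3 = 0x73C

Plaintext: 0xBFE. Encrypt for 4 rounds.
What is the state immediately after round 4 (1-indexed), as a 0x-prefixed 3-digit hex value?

0x24D

s_0 = plaintext = 0xBFE
s_1 = Round(s_0, k_0) = 0xFFF
s_2 = Round(s_1, k_1) = 0x95B
s_3 = Round(s_2, k_2) = 0x26C
s_4 = Round(s_3, k_3) = 0x24D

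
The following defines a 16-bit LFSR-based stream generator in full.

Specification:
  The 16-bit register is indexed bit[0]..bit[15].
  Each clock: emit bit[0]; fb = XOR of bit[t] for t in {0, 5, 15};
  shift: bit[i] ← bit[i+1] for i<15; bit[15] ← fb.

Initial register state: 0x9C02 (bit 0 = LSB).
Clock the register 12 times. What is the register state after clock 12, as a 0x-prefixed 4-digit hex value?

0xFA19

reg_0 = 0x9C02
clock 1: out=0, reg = 0xCE01
clock 2: out=1, reg = 0x6700
clock 3: out=0, reg = 0x3380
clock 4: out=0, reg = 0x19C0
clock 5: out=0, reg = 0x0CE0
clock 6: out=0, reg = 0x8670
clock 7: out=0, reg = 0x4338
clock 8: out=0, reg = 0xA19C
clock 9: out=0, reg = 0xD0CE
clock 10: out=0, reg = 0xE867
clock 11: out=1, reg = 0xF433
clock 12: out=1, reg = 0xFA19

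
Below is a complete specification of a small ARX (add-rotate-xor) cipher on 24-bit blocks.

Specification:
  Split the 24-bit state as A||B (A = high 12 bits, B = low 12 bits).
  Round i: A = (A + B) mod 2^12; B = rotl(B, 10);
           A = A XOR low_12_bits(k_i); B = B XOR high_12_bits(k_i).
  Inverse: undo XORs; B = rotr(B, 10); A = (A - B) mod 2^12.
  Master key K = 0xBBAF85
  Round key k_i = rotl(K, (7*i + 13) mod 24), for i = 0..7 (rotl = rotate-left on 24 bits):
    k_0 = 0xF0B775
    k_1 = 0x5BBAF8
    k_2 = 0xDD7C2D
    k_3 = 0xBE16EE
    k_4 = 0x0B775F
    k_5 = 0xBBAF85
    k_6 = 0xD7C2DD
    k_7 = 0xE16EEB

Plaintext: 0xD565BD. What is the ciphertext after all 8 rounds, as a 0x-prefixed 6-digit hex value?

s_0 = plaintext = 0xD565BD
s_1 = Round(s_0, k_0) = 0x466A64
s_2 = Round(s_1, k_1) = 0x432722
s_3 = Round(s_2, k_2) = 0x77941F
s_4 = Round(s_3, k_3) = 0xD766E6
s_5 = Round(s_4, k_4) = 0x30390E
s_6 = Round(s_5, k_5) = 0x3941F9
s_7 = Round(s_6, k_6) = 0x750902
s_8 = Round(s_7, k_7) = 0xEB9456

0xEB9456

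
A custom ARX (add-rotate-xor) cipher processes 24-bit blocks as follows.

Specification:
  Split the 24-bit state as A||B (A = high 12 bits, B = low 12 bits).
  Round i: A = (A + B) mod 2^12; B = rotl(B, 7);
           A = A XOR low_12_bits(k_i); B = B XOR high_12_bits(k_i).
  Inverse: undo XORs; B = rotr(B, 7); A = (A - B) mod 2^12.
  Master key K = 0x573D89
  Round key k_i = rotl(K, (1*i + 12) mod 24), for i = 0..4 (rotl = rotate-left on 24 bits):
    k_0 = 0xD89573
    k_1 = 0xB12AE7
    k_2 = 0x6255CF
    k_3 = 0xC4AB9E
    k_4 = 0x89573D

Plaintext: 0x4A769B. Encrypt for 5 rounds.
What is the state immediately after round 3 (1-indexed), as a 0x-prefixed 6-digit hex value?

0xFD3F89

s_0 = plaintext = 0x4A769B
s_1 = Round(s_0, k_0) = 0xE3103D
s_2 = Round(s_1, k_1) = 0x489593
s_3 = Round(s_2, k_2) = 0xFD3F89
s_4 = Round(s_3, k_3) = 0x4C28B6
s_5 = Round(s_4, k_4) = 0xA453D0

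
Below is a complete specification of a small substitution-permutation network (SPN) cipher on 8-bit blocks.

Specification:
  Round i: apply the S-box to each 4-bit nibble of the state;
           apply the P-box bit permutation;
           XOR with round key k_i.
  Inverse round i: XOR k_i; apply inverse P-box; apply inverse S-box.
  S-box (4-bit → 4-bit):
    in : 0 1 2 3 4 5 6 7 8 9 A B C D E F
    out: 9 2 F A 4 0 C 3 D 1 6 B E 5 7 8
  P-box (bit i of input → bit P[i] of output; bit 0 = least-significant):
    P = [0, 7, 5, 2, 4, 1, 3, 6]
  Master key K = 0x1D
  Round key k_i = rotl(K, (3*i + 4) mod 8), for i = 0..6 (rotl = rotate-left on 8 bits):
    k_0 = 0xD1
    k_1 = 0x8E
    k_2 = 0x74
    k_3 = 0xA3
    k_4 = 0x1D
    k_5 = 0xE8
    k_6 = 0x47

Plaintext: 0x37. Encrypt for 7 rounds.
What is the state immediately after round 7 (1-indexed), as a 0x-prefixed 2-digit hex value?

0xE6

s_0 = plaintext = 0x37
s_1 = Round(s_0, k_0) = 0x12
s_2 = Round(s_1, k_1) = 0x29
s_3 = Round(s_2, k_2) = 0x2F
s_4 = Round(s_3, k_3) = 0xFD
s_5 = Round(s_4, k_4) = 0x7C
s_6 = Round(s_5, k_5) = 0x5E
s_7 = Round(s_6, k_6) = 0xE6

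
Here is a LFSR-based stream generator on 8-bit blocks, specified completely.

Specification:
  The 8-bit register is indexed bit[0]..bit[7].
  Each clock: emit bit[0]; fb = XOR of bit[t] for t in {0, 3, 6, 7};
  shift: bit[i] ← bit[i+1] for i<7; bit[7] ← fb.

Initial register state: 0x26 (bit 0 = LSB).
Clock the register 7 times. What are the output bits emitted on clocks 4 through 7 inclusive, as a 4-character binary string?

reg_0 = 0x26
clock 1: out=0, reg = 0x13
clock 2: out=1, reg = 0x89
clock 3: out=1, reg = 0xC4
clock 4: out=0, reg = 0x62
clock 5: out=0, reg = 0xB1
clock 6: out=1, reg = 0x58
clock 7: out=0, reg = 0x2C

0010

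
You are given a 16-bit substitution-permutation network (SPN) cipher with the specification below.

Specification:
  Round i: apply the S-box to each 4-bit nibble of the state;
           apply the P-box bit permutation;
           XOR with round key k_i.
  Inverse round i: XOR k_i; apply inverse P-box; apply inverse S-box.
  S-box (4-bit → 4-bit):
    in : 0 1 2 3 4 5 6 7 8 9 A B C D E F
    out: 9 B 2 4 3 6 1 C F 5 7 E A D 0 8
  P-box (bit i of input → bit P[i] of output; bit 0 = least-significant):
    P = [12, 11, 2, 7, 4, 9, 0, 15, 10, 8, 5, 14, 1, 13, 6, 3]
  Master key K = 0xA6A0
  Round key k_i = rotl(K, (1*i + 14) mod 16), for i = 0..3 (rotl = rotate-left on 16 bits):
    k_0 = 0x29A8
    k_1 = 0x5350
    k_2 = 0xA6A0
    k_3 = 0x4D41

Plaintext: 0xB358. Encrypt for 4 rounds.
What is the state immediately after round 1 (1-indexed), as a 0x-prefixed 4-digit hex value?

s_0 = plaintext = 0xB358
s_1 = Round(s_0, k_0) = 0x1345
s_2 = Round(s_1, k_1) = 0x796E
s_3 = Round(s_2, k_2) = 0xA2D8
s_4 = Round(s_3, k_3) = 0xF496

0x1345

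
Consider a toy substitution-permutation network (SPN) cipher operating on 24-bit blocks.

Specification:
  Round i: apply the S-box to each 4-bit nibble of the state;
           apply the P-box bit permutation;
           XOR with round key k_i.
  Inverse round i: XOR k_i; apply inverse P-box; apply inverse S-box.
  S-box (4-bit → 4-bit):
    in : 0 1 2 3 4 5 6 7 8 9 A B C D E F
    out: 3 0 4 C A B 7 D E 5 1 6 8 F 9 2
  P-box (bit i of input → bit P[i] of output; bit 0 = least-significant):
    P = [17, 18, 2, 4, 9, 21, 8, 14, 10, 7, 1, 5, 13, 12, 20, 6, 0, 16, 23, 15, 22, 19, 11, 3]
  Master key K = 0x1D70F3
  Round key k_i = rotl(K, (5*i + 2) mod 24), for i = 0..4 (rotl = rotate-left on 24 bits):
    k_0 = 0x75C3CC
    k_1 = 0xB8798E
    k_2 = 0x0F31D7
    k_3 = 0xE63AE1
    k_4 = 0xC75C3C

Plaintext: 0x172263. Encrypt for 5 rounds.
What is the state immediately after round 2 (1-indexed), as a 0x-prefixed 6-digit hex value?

0x9DAE43

s_0 = plaintext = 0x172263
s_1 = Round(s_0, k_0) = 0xC540DB
s_2 = Round(s_1, k_1) = 0x9DAE43
s_3 = Round(s_2, k_2) = 0xEEDDE2
s_4 = Round(s_3, k_3) = 0xB6CC0E
s_5 = Round(s_4, k_4) = 0x6C564D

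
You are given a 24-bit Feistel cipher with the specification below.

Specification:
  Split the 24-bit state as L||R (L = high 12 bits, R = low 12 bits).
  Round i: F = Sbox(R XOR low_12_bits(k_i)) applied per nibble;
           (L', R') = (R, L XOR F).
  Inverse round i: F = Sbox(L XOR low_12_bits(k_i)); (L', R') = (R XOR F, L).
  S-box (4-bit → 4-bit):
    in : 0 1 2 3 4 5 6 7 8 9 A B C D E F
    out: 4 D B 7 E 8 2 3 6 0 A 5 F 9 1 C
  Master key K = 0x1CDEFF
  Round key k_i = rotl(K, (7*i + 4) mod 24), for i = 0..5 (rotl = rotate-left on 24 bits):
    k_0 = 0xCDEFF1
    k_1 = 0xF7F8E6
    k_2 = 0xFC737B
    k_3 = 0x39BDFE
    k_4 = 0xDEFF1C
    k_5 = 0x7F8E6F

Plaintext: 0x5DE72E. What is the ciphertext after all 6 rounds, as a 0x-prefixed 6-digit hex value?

0x428F53

s_0 = plaintext = 0x5DE72E
s_1 = Round(s_0, k_0) = 0x72E342
s_2 = Round(s_1, k_1) = 0x342280
s_3 = Round(s_2, k_2) = 0x280E87
s_4 = Round(s_3, k_3) = 0xE875B0
s_5 = Round(s_4, k_4) = 0x5B0428
s_6 = Round(s_5, k_5) = 0x428F53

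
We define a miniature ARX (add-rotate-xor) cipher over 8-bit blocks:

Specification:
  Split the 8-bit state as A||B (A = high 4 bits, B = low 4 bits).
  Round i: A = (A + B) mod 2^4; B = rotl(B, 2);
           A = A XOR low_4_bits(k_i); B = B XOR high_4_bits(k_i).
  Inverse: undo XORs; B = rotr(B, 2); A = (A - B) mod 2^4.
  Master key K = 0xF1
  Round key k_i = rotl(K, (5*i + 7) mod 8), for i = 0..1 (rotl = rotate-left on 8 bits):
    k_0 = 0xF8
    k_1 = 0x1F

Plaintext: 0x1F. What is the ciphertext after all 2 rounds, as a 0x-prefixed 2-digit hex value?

0x71

s_0 = plaintext = 0x1F
s_1 = Round(s_0, k_0) = 0x80
s_2 = Round(s_1, k_1) = 0x71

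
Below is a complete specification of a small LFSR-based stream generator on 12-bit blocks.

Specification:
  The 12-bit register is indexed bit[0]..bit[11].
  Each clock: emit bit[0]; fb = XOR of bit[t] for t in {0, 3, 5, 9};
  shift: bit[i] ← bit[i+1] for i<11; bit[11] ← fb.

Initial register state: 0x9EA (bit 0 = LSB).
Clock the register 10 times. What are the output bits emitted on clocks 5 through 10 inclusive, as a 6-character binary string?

011110

reg_0 = 0x9EA
clock 1: out=0, reg = 0x4F5
clock 2: out=1, reg = 0x27A
clock 3: out=0, reg = 0x93D
clock 4: out=1, reg = 0xC9E
clock 5: out=0, reg = 0xE4F
clock 6: out=1, reg = 0xF27
clock 7: out=1, reg = 0xF93
clock 8: out=1, reg = 0x7C9
clock 9: out=1, reg = 0xBE4
clock 10: out=0, reg = 0x5F2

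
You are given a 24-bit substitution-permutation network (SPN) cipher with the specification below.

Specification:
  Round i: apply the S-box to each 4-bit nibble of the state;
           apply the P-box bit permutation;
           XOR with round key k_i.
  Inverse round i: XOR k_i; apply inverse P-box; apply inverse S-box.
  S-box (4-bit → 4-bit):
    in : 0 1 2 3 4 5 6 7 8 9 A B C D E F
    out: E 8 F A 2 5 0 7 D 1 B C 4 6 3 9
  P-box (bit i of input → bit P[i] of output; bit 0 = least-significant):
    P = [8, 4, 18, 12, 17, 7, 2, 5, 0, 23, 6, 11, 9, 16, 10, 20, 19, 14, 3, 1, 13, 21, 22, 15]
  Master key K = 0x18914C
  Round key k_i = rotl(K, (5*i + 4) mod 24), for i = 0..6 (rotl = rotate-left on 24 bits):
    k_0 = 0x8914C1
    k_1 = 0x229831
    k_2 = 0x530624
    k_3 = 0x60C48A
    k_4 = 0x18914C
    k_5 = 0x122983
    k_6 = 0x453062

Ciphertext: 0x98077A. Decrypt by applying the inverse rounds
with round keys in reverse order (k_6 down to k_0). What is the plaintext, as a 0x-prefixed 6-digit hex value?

s_0 = ciphertext = 0x98077A
s_1 = InvRound(s_0, k_6) = 0x552462
s_2 = InvRound(s_1, k_5) = 0xC6D8A5
s_3 = InvRound(s_2, k_4) = 0xC712A5
s_4 = InvRound(s_3, k_3) = 0x307E8B
s_5 = InvRound(s_4, k_2) = 0x704F21
s_6 = InvRound(s_5, k_1) = 0xB4869A
s_7 = InvRound(s_6, k_0) = 0x38A560

0x38A560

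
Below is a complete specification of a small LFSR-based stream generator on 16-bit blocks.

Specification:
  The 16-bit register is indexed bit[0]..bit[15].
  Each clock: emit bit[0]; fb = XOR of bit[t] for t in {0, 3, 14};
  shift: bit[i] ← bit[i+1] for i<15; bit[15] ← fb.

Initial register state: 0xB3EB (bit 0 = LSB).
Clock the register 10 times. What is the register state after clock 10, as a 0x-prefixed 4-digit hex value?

reg_0 = 0xB3EB
clock 1: out=1, reg = 0x59F5
clock 2: out=1, reg = 0x2CFA
clock 3: out=0, reg = 0x967D
clock 4: out=1, reg = 0x4B3E
clock 5: out=0, reg = 0x259F
clock 6: out=1, reg = 0x12CF
clock 7: out=1, reg = 0x0967
clock 8: out=1, reg = 0x84B3
clock 9: out=1, reg = 0xC259
clock 10: out=1, reg = 0xE12C

0xE12C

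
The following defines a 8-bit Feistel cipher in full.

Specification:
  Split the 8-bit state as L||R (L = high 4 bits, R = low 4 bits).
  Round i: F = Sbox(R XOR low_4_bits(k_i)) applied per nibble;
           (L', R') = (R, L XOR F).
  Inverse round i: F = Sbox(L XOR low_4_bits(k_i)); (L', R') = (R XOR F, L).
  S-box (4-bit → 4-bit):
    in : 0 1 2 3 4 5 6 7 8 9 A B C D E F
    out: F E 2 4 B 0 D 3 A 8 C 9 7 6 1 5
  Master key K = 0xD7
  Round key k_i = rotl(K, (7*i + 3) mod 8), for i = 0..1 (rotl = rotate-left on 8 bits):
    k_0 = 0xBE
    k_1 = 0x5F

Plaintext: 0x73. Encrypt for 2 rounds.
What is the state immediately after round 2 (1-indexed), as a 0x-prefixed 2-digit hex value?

0x12

s_0 = plaintext = 0x73
s_1 = Round(s_0, k_0) = 0x31
s_2 = Round(s_1, k_1) = 0x12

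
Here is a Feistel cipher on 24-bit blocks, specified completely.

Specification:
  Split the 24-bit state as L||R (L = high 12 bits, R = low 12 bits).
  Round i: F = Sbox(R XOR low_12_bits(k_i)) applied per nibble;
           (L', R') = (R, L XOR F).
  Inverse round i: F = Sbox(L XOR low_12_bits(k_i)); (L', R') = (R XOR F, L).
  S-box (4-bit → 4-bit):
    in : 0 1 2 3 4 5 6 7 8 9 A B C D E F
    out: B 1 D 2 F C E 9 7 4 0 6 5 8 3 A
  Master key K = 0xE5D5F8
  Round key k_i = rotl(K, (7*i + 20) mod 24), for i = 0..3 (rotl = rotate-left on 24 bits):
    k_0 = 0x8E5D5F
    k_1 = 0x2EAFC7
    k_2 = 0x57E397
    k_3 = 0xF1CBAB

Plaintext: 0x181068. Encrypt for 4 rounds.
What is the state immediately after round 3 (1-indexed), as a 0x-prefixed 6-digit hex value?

s_0 = plaintext = 0x181068
s_1 = Round(s_0, k_0) = 0x0689A8
s_2 = Round(s_1, k_1) = 0x9A8E82
s_3 = Round(s_2, k_2) = 0xE821B4
s_4 = Round(s_3, k_3) = 0x1B4E98

0xE821B4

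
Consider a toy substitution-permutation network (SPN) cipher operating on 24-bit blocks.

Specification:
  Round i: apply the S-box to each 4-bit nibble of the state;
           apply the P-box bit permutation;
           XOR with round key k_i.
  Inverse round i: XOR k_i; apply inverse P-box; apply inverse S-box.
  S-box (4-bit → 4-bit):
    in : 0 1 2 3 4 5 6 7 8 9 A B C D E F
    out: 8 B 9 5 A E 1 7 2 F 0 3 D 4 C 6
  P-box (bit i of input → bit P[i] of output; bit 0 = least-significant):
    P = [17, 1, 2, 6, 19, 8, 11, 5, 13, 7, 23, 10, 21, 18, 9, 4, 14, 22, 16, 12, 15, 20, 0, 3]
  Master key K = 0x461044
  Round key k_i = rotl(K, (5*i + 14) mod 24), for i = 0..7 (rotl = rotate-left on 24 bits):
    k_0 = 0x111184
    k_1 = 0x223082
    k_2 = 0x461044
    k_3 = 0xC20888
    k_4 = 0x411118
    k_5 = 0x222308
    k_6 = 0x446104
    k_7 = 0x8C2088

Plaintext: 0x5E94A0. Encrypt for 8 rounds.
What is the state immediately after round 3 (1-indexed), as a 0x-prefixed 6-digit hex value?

s_0 = plaintext = 0x5E94A0
s_1 = Round(s_0, k_0) = 0x24075D
s_2 = Round(s_1, k_1) = 0xE2893E
s_3 = Round(s_2, k_2) = 0xCA6C89
s_4 = Round(s_3, k_3) = 0x60ADC7
s_5 = Round(s_4, k_4) = 0xCB893E
s_6 = Round(s_5, k_5) = 0xEECFC5
s_7 = Round(s_6, k_6) = 0xED7BFB
s_8 = Round(s_7, k_7) = 0xAB0B03

0xCA6C89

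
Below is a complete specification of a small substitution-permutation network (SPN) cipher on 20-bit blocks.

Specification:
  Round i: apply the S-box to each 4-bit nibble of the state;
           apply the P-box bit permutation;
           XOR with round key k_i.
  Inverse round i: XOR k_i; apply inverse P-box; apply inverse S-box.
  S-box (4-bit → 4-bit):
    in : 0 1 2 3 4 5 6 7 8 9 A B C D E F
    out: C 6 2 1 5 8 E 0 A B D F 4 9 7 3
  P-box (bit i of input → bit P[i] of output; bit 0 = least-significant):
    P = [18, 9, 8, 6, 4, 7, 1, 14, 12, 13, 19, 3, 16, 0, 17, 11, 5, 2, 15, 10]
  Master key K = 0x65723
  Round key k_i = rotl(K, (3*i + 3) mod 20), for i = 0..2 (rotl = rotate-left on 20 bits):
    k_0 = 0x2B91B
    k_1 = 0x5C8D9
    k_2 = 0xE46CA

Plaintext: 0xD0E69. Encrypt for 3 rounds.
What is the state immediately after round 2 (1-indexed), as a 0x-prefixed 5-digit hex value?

s_0 = plaintext = 0xD0E69
s_1 = Round(s_0, k_0) = 0xCC7F9
s_2 = Round(s_1, k_1) = 0x34A09
s_3 = Round(s_2, k_2) = 0x114A0

0x34A09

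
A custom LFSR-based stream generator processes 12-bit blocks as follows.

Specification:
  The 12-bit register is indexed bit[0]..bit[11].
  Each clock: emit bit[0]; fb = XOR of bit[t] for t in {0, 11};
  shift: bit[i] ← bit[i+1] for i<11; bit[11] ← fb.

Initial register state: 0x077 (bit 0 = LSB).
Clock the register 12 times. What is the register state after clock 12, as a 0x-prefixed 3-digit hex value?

0x02D

reg_0 = 0x077
clock 1: out=1, reg = 0x83B
clock 2: out=1, reg = 0x41D
clock 3: out=1, reg = 0xA0E
clock 4: out=0, reg = 0xD07
clock 5: out=1, reg = 0x683
clock 6: out=1, reg = 0xB41
clock 7: out=1, reg = 0x5A0
clock 8: out=0, reg = 0x2D0
clock 9: out=0, reg = 0x168
clock 10: out=0, reg = 0x0B4
clock 11: out=0, reg = 0x05A
clock 12: out=0, reg = 0x02D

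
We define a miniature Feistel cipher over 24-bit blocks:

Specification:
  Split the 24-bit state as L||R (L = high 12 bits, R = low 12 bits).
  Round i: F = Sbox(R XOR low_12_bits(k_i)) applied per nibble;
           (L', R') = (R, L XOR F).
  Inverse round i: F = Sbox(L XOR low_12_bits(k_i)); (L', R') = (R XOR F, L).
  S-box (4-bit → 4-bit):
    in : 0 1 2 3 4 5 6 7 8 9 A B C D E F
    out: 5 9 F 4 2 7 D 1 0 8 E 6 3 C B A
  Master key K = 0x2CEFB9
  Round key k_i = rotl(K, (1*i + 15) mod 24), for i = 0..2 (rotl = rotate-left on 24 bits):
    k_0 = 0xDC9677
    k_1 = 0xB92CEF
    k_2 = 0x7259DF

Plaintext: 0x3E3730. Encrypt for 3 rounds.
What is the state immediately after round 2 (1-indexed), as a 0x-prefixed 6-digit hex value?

s_0 = plaintext = 0x3E3730
s_1 = Round(s_0, k_0) = 0x730AC2
s_2 = Round(s_1, k_1) = 0xAC2ACC
s_3 = Round(s_2, k_2) = 0xACCE56

0xAC2ACC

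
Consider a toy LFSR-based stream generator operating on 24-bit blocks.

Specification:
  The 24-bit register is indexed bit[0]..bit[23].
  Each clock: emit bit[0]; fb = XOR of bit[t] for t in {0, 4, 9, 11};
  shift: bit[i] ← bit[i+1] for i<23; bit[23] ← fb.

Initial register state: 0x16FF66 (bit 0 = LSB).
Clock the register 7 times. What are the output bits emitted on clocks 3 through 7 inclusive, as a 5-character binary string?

10011

reg_0 = 0x16FF66
clock 1: out=0, reg = 0x0B7FB3
clock 2: out=1, reg = 0x05BFD9
clock 3: out=1, reg = 0x02DFEC
clock 4: out=0, reg = 0x016FF6
clock 5: out=0, reg = 0x80B7FB
clock 6: out=1, reg = 0xC05BFD
clock 7: out=1, reg = 0x602DFE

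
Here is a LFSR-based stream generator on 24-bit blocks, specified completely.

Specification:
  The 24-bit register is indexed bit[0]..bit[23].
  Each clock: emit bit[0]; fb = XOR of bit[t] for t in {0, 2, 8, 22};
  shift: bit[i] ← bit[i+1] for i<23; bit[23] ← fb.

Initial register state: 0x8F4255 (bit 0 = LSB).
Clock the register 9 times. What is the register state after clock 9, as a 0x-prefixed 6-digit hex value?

reg_0 = 0x8F4255
clock 1: out=1, reg = 0x47A12A
clock 2: out=0, reg = 0x23D095
clock 3: out=1, reg = 0x11E84A
clock 4: out=0, reg = 0x08F425
clock 5: out=1, reg = 0x047A12
clock 6: out=0, reg = 0x023D09
clock 7: out=1, reg = 0x011E84
clock 8: out=0, reg = 0x808F42
clock 9: out=0, reg = 0xC047A1

0xC047A1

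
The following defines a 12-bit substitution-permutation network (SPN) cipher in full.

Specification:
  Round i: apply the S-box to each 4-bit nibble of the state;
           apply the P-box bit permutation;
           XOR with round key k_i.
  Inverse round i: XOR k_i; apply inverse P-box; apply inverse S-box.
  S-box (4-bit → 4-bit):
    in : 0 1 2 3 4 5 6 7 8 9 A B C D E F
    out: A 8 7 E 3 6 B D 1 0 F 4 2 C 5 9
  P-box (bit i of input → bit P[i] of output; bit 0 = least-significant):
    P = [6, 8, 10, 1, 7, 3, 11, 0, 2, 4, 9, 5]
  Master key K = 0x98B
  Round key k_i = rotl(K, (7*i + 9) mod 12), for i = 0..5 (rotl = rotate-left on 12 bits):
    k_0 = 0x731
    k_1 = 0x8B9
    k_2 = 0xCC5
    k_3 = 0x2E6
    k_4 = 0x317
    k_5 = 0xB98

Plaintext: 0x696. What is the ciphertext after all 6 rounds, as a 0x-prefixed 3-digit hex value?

s_0 = plaintext = 0x696
s_1 = Round(s_0, k_0) = 0x647
s_2 = Round(s_1, k_1) = 0xC47
s_3 = Round(s_2, k_2) = 0x81F
s_4 = Round(s_3, k_3) = 0x2A1
s_5 = Round(s_4, k_4) = 0x988
s_6 = Round(s_5, k_5) = 0xB58

0xB58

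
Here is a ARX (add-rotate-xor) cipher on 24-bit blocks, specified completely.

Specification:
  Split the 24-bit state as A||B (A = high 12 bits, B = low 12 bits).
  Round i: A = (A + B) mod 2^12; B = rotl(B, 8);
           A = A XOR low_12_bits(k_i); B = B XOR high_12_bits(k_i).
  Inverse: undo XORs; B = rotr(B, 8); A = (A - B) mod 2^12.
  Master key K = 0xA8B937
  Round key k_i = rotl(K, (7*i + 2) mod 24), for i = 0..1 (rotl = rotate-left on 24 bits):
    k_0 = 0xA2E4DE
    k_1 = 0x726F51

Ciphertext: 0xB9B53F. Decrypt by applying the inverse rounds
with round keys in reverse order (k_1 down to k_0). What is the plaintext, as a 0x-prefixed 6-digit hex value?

0xC1BBCB

s_0 = ciphertext = 0xB9B53F
s_1 = InvRound(s_0, k_1) = 0x338192
s_2 = InvRound(s_1, k_0) = 0xC1BBCB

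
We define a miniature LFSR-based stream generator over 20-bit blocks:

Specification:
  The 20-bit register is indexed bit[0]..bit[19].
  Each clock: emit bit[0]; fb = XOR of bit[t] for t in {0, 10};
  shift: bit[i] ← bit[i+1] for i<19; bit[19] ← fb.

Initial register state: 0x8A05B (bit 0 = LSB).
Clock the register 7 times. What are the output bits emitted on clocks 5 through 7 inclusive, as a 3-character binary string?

reg_0 = 0x8A05B
clock 1: out=1, reg = 0xC502D
clock 2: out=1, reg = 0xE2816
clock 3: out=0, reg = 0x7140B
clock 4: out=1, reg = 0x38A05
clock 5: out=1, reg = 0x9C502
clock 6: out=0, reg = 0xCE281
clock 7: out=1, reg = 0xE7140

101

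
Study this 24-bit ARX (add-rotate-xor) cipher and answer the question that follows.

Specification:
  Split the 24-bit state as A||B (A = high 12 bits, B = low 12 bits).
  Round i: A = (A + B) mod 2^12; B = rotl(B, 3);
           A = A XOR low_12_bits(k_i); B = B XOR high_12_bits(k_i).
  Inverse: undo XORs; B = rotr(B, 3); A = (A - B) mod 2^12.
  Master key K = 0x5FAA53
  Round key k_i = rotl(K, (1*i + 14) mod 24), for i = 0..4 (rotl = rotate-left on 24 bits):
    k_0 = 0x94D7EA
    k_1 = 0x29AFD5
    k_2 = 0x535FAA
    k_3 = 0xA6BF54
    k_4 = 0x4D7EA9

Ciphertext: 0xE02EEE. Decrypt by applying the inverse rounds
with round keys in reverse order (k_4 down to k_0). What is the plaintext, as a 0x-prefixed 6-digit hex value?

0x068D25

s_0 = ciphertext = 0xE02EEE
s_1 = InvRound(s_0, k_4) = 0xD64347
s_2 = InvRound(s_1, k_3) = 0x90B925
s_3 = InvRound(s_2, k_2) = 0x51F182
s_4 = InvRound(s_3, k_1) = 0xA67063
s_5 = InvRound(s_4, k_0) = 0x068D25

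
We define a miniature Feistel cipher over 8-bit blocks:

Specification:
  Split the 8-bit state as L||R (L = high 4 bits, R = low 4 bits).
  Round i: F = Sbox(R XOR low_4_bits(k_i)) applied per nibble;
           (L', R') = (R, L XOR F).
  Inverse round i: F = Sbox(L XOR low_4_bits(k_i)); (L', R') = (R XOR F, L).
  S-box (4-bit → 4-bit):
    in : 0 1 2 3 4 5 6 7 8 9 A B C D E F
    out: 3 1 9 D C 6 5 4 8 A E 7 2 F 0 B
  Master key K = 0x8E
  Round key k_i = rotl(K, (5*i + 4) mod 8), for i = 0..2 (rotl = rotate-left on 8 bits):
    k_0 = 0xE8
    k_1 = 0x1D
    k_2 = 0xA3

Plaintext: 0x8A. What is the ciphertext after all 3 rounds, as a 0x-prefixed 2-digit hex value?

0x86

s_0 = plaintext = 0x8A
s_1 = Round(s_0, k_0) = 0xA1
s_2 = Round(s_1, k_1) = 0x18
s_3 = Round(s_2, k_2) = 0x86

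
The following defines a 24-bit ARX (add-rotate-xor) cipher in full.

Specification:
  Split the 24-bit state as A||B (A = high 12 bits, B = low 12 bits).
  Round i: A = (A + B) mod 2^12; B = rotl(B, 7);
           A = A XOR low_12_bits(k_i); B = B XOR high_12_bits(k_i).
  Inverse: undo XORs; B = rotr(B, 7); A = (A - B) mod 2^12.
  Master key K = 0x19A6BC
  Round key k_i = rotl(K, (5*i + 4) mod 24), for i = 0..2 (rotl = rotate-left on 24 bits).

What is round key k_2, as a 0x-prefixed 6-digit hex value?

0xAF0669

K = 0x19A6BC
k_0 = rotl(K, (5*0+4) mod 24) = rotl(K, 4) = 0x9A6BC1
k_1 = rotl(K, (5*1+4) mod 24) = rotl(K, 9) = 0x4D7833
k_2 = rotl(K, (5*2+4) mod 24) = rotl(K, 14) = 0xAF0669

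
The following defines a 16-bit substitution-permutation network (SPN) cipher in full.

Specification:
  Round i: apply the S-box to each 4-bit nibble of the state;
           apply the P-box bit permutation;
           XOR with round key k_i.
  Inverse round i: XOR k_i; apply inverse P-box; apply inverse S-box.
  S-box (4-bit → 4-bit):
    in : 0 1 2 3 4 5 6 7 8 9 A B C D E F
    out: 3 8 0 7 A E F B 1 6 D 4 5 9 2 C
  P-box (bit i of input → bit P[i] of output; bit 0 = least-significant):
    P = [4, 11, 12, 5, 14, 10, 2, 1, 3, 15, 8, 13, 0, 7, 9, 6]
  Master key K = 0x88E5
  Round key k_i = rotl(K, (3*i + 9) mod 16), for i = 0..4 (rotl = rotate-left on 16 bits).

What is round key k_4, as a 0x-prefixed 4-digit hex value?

0x1CB1

K = 0x88E5
k_0 = rotl(K, (3*0+9) mod 16) = rotl(K, 9) = 0xCB11
k_1 = rotl(K, (3*1+9) mod 16) = rotl(K, 12) = 0x588E
k_2 = rotl(K, (3*2+9) mod 16) = rotl(K, 15) = 0xC472
k_3 = rotl(K, (3*3+9) mod 16) = rotl(K, 2) = 0x2396
k_4 = rotl(K, (3*4+9) mod 16) = rotl(K, 5) = 0x1CB1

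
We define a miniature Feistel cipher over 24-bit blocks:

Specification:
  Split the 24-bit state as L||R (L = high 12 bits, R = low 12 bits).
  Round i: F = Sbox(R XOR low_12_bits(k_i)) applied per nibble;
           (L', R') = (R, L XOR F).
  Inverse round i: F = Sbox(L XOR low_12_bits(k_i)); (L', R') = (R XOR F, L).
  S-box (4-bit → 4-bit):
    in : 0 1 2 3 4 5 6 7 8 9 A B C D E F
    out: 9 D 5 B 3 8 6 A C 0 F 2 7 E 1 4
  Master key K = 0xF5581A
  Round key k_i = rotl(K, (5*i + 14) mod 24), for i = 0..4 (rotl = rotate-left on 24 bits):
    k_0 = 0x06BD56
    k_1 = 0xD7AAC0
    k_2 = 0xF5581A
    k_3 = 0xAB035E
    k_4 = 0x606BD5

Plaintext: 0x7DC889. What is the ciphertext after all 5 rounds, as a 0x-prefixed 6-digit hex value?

0x900634

s_0 = plaintext = 0x7DC889
s_1 = Round(s_0, k_0) = 0x889F38
s_2 = Round(s_1, k_1) = 0xF380C5
s_3 = Round(s_2, k_2) = 0x0C53DC
s_4 = Round(s_3, k_3) = 0x3DC900
s_5 = Round(s_4, k_4) = 0x900634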